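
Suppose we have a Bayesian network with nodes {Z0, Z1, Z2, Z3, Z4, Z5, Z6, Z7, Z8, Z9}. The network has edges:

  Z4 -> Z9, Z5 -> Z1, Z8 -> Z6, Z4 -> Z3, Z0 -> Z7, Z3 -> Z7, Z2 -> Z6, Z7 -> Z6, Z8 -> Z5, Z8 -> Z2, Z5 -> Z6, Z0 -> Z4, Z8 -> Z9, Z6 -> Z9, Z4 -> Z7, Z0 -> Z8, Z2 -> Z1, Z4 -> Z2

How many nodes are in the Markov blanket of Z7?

7

A node's Markov blanket = Pa ∪ Ch ∪ (parents of Ch other than the node itself).
Parents of Z7: Z0, Z3, Z4.
Z7 has child Z6.
Parents of each child, excluding Z7:
  parents(Z6) \ {Z7} = {Z2, Z5, Z8}.
MB(Z7) = {Z0, Z2, Z3, Z4, Z5, Z6, Z8}, which has 7 nodes.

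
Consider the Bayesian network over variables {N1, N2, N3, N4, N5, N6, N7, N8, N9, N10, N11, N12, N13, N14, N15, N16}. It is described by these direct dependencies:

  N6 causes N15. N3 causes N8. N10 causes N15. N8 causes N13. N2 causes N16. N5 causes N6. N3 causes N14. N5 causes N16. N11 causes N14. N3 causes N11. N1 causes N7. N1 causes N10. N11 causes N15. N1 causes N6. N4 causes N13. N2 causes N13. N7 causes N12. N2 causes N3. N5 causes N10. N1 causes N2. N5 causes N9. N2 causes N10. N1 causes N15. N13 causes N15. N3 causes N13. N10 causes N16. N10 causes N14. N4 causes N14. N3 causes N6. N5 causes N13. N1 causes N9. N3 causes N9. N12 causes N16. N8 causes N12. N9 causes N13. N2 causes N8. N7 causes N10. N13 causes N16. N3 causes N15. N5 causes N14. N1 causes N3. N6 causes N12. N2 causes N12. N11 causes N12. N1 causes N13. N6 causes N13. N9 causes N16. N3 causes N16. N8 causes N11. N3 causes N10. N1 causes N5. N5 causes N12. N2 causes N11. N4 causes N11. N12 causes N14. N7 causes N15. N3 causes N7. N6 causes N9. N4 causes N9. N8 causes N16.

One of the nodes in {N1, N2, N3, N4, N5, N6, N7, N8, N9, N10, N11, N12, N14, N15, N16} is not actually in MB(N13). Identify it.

N14

N13 has parents N1, N2, N3, N4, N5, N6, N8, N9.
N13's children: N15, N16.
Co-parents of N13 (other parents of its children):
  N15 also has parents N1, N3, N6, N7, N10, N11.
  N16's other parents are N2, N3, N5, N8, N9, N10, N12.
MB(N13) = {N1, N2, N3, N4, N5, N6, N7, N8, N9, N10, N11, N12, N15, N16}.
N14 is neither a parent, child, nor co-parent of N13, so it does not belong.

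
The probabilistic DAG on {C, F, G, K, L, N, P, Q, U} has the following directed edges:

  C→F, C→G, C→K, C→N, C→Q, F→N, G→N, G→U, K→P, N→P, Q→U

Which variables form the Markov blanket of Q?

{C, G, U}

Ch(Q) = {U}.
Pa(Q) = {C}.
Parents of each child, excluding Q:
  parents(U) \ {Q} = {G}.
So the Markov blanket of Q is {C, G, U}.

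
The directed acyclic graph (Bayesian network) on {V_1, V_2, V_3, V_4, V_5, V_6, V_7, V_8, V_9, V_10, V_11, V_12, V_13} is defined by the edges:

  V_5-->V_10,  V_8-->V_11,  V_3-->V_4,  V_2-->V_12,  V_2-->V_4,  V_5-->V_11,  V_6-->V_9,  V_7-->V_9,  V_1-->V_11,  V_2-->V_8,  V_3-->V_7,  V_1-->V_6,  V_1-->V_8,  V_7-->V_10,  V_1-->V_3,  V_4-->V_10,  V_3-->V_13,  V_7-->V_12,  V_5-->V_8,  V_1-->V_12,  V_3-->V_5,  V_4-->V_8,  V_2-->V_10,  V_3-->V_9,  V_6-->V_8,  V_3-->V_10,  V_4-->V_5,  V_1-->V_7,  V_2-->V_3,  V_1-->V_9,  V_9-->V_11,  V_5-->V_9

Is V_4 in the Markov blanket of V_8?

Yes

V_4 is a parent of V_8.
So V_4 ∈ MB(V_8).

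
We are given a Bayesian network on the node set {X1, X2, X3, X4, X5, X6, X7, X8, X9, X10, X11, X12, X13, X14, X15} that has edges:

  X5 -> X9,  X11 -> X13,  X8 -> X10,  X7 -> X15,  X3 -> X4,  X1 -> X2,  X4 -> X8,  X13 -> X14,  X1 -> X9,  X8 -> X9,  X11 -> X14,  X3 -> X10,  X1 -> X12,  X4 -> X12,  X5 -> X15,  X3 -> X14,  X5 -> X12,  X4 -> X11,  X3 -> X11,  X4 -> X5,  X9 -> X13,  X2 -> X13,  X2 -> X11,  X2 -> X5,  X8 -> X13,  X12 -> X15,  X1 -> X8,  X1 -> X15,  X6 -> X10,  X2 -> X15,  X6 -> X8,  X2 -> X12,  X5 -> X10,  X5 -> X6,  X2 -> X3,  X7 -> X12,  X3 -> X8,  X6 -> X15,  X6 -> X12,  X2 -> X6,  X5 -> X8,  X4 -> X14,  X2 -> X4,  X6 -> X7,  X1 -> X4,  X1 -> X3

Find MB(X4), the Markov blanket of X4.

{X1, X2, X3, X5, X6, X7, X8, X11, X12, X13, X14}

Pa(X4) = {X1, X2, X3}.
X4 has children X5, X8, X11, X12, X14.
Co-parents of X4 (other parents of its children):
  parents(X5) \ {X4} = {X2}.
  X8's other parents are X1, X3, X5, X6.
  X11 also has parents X2, X3.
  parents(X12) \ {X4} = {X1, X2, X5, X6, X7}.
  X14 also has parents X3, X11, X13.
So the Markov blanket of X4 is {X1, X2, X3, X5, X6, X7, X8, X11, X12, X13, X14}.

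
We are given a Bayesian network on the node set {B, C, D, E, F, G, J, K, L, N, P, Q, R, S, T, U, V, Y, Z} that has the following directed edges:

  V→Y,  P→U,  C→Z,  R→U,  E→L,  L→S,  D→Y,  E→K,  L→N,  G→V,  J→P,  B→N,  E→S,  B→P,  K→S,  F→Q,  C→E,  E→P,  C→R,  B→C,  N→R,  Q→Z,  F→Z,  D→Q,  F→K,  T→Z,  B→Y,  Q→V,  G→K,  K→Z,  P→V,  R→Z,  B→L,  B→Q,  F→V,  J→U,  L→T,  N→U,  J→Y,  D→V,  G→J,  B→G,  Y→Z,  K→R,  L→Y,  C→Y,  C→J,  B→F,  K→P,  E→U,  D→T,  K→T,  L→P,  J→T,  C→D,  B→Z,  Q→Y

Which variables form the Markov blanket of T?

{B, C, D, F, J, K, L, Q, R, Y, Z}

Recall MB(v) = parents ∪ children ∪ spouses, where spouses are the other parents of v's children.
T's children: Z.
T's parents: D, J, K, L.
Co-parents of T (other parents of its children):
  Z's other parents are B, C, F, K, Q, R, Y.
Taking the union gives {B, C, D, F, J, K, L, Q, R, Y, Z}.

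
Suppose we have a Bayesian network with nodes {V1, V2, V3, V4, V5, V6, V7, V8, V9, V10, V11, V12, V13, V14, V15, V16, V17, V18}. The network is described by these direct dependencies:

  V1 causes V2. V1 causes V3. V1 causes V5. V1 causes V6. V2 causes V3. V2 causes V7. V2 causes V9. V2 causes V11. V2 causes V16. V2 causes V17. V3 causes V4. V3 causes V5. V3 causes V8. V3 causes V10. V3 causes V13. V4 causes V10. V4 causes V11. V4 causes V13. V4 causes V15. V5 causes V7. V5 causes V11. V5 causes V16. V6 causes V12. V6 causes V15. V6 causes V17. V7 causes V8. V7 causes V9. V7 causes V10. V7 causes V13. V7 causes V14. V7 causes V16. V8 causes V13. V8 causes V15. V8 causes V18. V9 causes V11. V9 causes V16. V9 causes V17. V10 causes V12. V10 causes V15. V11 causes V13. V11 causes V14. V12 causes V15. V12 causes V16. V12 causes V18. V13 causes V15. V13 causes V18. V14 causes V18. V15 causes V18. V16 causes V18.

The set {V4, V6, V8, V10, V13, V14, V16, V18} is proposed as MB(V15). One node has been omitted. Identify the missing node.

The Markov blanket of a node is its parents, its children, and the other parents of its children.
Pa(V15) = {V4, V6, V8, V10, V12, V13}.
Children of V15: V18.
Other parents of V15's children:
  V18: V8, V12, V13, V14, V16
MB(V15) = {V4, V6, V8, V10, V12, V13, V14, V16, V18}.
Comparing with the claimed set, V12 is missing.

V12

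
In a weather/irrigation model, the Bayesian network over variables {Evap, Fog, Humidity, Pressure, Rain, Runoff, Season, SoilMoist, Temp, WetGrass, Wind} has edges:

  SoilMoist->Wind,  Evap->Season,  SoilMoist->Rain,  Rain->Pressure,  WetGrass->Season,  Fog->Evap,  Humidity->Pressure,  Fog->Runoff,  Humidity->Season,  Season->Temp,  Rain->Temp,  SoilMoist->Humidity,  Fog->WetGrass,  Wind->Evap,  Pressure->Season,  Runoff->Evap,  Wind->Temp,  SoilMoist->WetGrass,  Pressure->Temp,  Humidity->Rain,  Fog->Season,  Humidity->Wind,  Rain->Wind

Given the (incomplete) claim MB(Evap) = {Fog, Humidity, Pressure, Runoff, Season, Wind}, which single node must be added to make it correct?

WetGrass

By definition, MB(Evap) is built from Evap's parents, Evap's children, and the co-parents of Evap.
Ch(Evap) = {Season}.
Parents of Evap: Fog, Runoff, Wind.
Other parents of Evap's children:
  Season: Fog, Humidity, Pressure, WetGrass
MB(Evap) = {Fog, Humidity, Pressure, Runoff, Season, WetGrass, Wind}.
Comparing with the claimed set, WetGrass is missing.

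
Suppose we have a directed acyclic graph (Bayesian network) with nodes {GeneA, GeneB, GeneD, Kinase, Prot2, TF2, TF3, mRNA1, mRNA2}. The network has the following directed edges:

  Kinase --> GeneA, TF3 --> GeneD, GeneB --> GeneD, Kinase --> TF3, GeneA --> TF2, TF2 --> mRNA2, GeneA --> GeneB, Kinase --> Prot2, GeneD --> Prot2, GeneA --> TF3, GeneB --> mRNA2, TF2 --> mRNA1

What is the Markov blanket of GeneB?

{GeneA, GeneD, TF2, TF3, mRNA2}

Recall MB(v) = parents ∪ children ∪ spouses, where spouses are the other parents of v's children.
GeneB has children GeneD, mRNA2.
GeneB has parent GeneA.
Other parents of GeneB's children:
  parents(GeneD) \ {GeneB} = {TF3}.
  mRNA2's other parent is TF2.
Union: {GeneA} ∪ {GeneD, mRNA2} ∪ {TF2, TF3} = {GeneA, GeneD, TF2, TF3, mRNA2}.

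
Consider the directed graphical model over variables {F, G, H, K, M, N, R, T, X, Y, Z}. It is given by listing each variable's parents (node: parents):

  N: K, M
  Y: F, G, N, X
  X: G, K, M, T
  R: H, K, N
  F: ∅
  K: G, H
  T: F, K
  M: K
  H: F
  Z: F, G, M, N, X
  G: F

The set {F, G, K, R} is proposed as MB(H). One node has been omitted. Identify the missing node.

Recall MB(v) = parents ∪ children ∪ spouses, where spouses are the other parents of v's children.
H has parent F.
Ch(H) = {K, R}.
Parents of each child, excluding H:
  parents(K) \ {H} = {G}.
  parents(R) \ {H} = {K, N}.
MB(H) = {F, G, K, N, R}.
Comparing with the claimed set, N is missing.

N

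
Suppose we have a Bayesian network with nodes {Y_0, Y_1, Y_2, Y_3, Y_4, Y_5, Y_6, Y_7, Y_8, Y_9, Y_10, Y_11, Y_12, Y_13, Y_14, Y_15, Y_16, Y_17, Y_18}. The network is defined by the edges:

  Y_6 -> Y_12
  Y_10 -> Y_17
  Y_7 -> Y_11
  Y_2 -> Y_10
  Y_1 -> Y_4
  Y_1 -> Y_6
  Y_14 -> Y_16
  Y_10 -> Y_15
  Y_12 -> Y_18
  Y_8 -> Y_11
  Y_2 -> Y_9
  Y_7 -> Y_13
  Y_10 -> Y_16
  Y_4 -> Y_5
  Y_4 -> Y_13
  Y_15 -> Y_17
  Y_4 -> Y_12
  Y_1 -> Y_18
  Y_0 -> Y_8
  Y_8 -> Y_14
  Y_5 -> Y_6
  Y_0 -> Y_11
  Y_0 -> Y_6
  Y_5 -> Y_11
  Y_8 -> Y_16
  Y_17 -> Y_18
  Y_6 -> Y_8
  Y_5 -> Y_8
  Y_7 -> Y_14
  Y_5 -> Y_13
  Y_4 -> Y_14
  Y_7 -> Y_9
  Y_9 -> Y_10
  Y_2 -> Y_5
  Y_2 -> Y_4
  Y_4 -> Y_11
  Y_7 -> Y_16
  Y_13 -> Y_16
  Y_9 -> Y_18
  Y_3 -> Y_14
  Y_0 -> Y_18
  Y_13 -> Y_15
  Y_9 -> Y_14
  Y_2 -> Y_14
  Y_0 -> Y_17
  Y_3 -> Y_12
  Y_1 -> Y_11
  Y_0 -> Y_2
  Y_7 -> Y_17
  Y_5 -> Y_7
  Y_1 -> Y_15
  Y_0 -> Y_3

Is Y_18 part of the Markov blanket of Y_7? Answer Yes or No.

Recall MB(v) = parents ∪ children ∪ spouses, where spouses are the other parents of v's children.
Pa(Y_7) = {Y_5}.
Children of Y_7: Y_9, Y_11, Y_13, Y_14, Y_16, Y_17.
Parents of each child, excluding Y_7:
  parents(Y_9) \ {Y_7} = {Y_2}.
  parents(Y_11) \ {Y_7} = {Y_0, Y_1, Y_4, Y_5, Y_8}.
  parents(Y_13) \ {Y_7} = {Y_4, Y_5}.
  parents(Y_14) \ {Y_7} = {Y_2, Y_3, Y_4, Y_8, Y_9}.
  parents(Y_16) \ {Y_7} = {Y_8, Y_10, Y_13, Y_14}.
  Y_17's other parents are Y_0, Y_10, Y_15.
MB(Y_7) = {Y_0, Y_1, Y_2, Y_3, Y_4, Y_5, Y_8, Y_9, Y_10, Y_11, Y_13, Y_14, Y_15, Y_16, Y_17}; Y_18 is not in this set.

No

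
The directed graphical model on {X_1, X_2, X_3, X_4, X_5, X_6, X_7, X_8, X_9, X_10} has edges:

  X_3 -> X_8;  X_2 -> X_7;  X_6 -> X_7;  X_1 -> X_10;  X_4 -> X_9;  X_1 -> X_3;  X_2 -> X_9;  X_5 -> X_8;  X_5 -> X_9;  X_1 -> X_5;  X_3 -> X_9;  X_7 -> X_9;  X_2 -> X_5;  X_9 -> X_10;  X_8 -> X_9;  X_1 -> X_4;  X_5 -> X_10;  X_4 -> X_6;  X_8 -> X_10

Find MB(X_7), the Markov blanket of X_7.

{X_2, X_3, X_4, X_5, X_6, X_8, X_9}

Ch(X_7) = {X_9}.
Parents of X_7: X_2, X_6.
Other parents of X_7's children:
  X_9 also has parents X_2, X_3, X_4, X_5, X_8.
MB(X_7) = {X_2, X_3, X_4, X_5, X_6, X_8, X_9}.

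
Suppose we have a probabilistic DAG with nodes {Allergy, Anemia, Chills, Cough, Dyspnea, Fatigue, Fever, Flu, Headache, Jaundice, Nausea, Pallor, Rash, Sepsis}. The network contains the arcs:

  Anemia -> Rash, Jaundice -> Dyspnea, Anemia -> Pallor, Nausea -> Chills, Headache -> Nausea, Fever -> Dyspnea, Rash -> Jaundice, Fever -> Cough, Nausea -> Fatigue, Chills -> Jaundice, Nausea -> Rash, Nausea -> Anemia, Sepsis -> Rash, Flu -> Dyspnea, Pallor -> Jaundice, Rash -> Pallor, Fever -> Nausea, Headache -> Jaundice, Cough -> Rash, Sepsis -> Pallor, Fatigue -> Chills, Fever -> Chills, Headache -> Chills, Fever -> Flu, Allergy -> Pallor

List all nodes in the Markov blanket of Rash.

Rash has parents Anemia, Cough, Nausea, Sepsis.
Children of Rash: Jaundice, Pallor.
For each child, the remaining parents (spouses of Rash):
  Pallor: Allergy, Anemia, Sepsis
  Jaundice: Chills, Headache, Pallor
Union: {Anemia, Cough, Nausea, Sepsis} ∪ {Jaundice, Pallor} ∪ {Allergy, Anemia, Chills, Headache, Pallor, Sepsis} = {Allergy, Anemia, Chills, Cough, Headache, Jaundice, Nausea, Pallor, Sepsis}.

{Allergy, Anemia, Chills, Cough, Headache, Jaundice, Nausea, Pallor, Sepsis}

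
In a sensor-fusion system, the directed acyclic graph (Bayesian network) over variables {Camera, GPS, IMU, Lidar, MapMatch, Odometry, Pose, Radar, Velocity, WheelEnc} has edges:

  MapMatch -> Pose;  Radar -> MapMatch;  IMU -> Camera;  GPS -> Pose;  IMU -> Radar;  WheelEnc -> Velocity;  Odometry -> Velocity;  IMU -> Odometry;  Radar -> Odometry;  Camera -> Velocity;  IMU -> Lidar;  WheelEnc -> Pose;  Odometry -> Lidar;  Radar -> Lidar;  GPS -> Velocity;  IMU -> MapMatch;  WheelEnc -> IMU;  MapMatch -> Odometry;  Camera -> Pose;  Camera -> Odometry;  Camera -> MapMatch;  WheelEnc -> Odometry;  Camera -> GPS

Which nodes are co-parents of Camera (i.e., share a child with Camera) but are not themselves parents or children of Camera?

Children of Camera: GPS, MapMatch, Odometry, Pose, Velocity.
  MapMatch also has parents IMU, Radar.
  GPS has no other parent.
  Pose's other parents are GPS, MapMatch, WheelEnc.
  parents(Odometry) \ {Camera} = {IMU, MapMatch, Radar, WheelEnc}.
  Velocity also has parents GPS, Odometry, WheelEnc.
Excluding nodes already adjacent to Camera (GPS, IMU, MapMatch, Odometry, Pose, Velocity), the co-parent-only contribution is {Radar, WheelEnc}.

{Radar, WheelEnc}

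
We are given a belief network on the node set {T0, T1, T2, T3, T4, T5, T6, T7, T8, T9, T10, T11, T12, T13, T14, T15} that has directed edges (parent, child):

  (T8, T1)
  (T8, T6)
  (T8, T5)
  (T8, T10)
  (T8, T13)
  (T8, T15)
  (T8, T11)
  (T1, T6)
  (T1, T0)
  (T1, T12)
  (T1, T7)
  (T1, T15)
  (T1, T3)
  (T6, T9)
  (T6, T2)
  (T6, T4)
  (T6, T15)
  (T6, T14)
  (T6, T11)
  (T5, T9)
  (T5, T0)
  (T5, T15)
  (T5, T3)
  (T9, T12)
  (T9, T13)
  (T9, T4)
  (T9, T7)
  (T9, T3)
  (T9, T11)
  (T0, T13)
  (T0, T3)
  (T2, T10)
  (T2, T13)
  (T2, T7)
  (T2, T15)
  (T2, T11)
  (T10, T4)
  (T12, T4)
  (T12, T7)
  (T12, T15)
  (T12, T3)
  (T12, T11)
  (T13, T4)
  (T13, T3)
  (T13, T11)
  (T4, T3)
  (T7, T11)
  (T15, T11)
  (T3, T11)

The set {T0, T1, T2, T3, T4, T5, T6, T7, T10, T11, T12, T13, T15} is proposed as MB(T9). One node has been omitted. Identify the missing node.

Pa(T9) = {T5, T6}.
T9's children: T3, T4, T7, T11, T12, T13.
Co-parents of T9 (other parents of its children):
  parents(T12) \ {T9} = {T1}.
  T13's other parents are T0, T2, T8.
  parents(T4) \ {T9} = {T6, T10, T12, T13}.
  T7 also has parents T1, T2, T12.
  T3's other parents are T0, T1, T4, T5, T12, T13.
  T11 also has parents T2, T3, T6, T7, T8, T12, T13, T15.
MB(T9) = {T0, T1, T2, T3, T4, T5, T6, T7, T8, T10, T11, T12, T13, T15}.
Comparing with the claimed set, T8 is missing.

T8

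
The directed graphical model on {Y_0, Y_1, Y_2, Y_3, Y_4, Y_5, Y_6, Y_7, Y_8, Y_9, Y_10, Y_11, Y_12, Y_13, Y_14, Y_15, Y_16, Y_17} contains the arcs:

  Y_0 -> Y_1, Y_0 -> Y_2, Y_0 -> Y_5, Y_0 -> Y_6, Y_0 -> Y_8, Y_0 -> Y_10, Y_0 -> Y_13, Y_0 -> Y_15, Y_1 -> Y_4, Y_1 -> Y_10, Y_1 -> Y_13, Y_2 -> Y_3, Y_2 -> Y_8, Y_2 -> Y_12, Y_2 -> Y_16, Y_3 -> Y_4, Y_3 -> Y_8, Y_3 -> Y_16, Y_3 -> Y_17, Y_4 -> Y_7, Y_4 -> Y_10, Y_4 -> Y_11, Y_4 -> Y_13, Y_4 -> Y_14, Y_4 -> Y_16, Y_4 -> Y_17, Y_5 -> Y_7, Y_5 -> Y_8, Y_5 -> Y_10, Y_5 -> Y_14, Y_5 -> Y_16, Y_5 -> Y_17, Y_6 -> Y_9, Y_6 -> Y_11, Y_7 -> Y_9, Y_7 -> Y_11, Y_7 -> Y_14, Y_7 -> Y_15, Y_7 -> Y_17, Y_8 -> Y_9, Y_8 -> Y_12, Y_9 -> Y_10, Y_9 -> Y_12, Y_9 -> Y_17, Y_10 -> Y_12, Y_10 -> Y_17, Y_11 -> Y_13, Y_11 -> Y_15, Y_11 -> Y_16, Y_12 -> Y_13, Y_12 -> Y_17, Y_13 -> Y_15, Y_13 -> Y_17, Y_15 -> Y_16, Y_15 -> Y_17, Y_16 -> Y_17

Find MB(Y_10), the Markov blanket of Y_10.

By definition, MB(Y_10) is built from Y_10's parents, Y_10's children, and the co-parents of Y_10.
Pa(Y_10) = {Y_0, Y_1, Y_4, Y_5, Y_9}.
Ch(Y_10) = {Y_12, Y_17}.
Co-parents of Y_10 (other parents of its children):
  Y_12: Y_2, Y_8, Y_9
  Y_17: Y_3, Y_4, Y_5, Y_7, Y_9, Y_12, Y_13, Y_15, Y_16
Union: {Y_0, Y_1, Y_4, Y_5, Y_9} ∪ {Y_12, Y_17} ∪ {Y_2, Y_3, Y_4, Y_5, Y_7, Y_8, Y_9, Y_12, Y_13, Y_15, Y_16} = {Y_0, Y_1, Y_2, Y_3, Y_4, Y_5, Y_7, Y_8, Y_9, Y_12, Y_13, Y_15, Y_16, Y_17}.

{Y_0, Y_1, Y_2, Y_3, Y_4, Y_5, Y_7, Y_8, Y_9, Y_12, Y_13, Y_15, Y_16, Y_17}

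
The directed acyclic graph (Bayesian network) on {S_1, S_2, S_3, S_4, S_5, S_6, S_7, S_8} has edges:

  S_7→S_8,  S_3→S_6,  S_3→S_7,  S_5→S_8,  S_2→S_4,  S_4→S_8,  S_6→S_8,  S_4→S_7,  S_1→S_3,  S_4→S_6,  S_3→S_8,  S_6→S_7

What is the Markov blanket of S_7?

{S_3, S_4, S_5, S_6, S_8}

Children of S_7: S_8.
S_7's parents: S_3, S_4, S_6.
Co-parents of S_7 (other parents of its children):
  S_8: S_3, S_4, S_5, S_6
So the Markov blanket of S_7 is {S_3, S_4, S_5, S_6, S_8}.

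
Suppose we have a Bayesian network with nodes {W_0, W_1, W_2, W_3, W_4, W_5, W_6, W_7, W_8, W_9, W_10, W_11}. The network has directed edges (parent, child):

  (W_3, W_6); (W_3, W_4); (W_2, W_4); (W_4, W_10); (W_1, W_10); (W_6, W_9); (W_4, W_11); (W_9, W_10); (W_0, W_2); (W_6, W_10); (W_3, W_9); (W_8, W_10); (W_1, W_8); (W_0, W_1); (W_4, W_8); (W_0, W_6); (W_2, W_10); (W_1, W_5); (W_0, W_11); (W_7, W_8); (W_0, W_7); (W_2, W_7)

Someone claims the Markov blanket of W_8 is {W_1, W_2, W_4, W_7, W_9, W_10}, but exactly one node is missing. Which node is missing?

W_6

Parents of W_8: W_1, W_4, W_7.
W_8's children: W_10.
Co-parents of W_8 (other parents of its children):
  parents(W_10) \ {W_8} = {W_1, W_2, W_4, W_6, W_9}.
MB(W_8) = {W_1, W_2, W_4, W_6, W_7, W_9, W_10}.
Comparing with the claimed set, W_6 is missing.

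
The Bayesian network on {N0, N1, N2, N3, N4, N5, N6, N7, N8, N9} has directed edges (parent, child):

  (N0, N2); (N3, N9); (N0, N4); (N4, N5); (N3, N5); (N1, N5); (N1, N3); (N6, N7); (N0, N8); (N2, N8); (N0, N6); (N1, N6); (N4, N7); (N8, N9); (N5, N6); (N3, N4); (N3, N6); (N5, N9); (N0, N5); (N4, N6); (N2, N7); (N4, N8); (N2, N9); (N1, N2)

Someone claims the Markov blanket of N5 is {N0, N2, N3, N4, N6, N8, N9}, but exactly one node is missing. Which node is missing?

N1

The Markov blanket of a node is its parents, its children, and the other parents of its children.
Pa(N5) = {N0, N1, N3, N4}.
Ch(N5) = {N6, N9}.
For each child, the remaining parents (spouses of N5):
  N6 also has parents N0, N1, N3, N4.
  parents(N9) \ {N5} = {N2, N3, N8}.
MB(N5) = {N0, N1, N2, N3, N4, N6, N8, N9}.
Comparing with the claimed set, N1 is missing.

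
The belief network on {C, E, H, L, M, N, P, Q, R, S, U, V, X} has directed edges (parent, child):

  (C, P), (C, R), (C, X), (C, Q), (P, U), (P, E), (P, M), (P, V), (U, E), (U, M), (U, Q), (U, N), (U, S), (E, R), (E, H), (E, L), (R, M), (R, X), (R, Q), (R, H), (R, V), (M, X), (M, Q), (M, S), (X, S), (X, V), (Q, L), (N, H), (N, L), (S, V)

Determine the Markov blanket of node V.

{P, R, S, X}

V's children: none.
Parents of V: P, R, S, X.
With no children, V has no spouses; the co-parent set is empty.
Taking the union gives {P, R, S, X}.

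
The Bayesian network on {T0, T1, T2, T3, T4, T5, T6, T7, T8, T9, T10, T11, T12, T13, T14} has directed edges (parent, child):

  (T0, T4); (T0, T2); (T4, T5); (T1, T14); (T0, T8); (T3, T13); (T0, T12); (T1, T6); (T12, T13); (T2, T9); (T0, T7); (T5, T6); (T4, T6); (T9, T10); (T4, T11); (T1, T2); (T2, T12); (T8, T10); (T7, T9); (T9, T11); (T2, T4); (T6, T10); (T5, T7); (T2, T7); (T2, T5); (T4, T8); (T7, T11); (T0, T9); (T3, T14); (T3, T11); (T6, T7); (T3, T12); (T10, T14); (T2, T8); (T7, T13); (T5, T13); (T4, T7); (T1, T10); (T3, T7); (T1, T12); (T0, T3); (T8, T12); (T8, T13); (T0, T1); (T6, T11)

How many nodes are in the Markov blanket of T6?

Pa(T6) = {T1, T4, T5}.
T6's children: T7, T10, T11.
Parents of each child, excluding T6:
  T7's other parents are T0, T2, T3, T4, T5.
  T10 also has parents T1, T8, T9.
  T11's other parents are T3, T4, T7, T9.
MB(T6) = {T0, T1, T2, T3, T4, T5, T7, T8, T9, T10, T11}, which has 11 nodes.

11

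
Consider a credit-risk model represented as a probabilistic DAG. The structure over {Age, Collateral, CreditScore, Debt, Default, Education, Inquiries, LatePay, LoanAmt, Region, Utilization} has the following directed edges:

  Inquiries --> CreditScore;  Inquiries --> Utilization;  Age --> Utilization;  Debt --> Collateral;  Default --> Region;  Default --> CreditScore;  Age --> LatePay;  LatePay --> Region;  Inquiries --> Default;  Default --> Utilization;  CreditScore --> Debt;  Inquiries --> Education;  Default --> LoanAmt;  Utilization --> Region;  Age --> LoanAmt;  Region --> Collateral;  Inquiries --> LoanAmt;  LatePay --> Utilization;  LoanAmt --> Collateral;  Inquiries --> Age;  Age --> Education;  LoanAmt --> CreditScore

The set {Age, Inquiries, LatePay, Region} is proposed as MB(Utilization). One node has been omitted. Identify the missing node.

Default

Utilization has parents Age, Default, Inquiries, LatePay.
Utilization has child Region.
Other parents of Utilization's children:
  Region: Default, LatePay
MB(Utilization) = {Age, Default, Inquiries, LatePay, Region}.
Comparing with the claimed set, Default is missing.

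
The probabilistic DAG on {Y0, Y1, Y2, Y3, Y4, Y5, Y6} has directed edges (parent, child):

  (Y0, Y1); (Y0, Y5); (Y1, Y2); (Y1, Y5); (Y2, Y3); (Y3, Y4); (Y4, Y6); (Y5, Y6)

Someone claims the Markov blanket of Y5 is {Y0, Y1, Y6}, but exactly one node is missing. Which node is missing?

Y5's parents: Y0, Y1.
Y5 has child Y6.
Parents of each child, excluding Y5:
  parents(Y6) \ {Y5} = {Y4}.
MB(Y5) = {Y0, Y1, Y4, Y6}.
Comparing with the claimed set, Y4 is missing.

Y4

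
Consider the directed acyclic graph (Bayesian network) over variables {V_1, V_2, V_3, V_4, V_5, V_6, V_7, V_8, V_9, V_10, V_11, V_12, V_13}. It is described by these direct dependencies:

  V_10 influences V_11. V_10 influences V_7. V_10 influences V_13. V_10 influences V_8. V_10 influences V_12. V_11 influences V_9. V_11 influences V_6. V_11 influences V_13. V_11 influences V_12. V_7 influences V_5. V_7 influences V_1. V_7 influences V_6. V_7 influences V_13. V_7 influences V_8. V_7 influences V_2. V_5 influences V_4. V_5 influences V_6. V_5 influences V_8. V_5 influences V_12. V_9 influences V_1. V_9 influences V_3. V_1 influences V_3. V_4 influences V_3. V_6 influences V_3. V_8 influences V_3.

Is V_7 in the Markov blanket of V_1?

V_7 is a parent of V_1.
So V_7 ∈ MB(V_1).

Yes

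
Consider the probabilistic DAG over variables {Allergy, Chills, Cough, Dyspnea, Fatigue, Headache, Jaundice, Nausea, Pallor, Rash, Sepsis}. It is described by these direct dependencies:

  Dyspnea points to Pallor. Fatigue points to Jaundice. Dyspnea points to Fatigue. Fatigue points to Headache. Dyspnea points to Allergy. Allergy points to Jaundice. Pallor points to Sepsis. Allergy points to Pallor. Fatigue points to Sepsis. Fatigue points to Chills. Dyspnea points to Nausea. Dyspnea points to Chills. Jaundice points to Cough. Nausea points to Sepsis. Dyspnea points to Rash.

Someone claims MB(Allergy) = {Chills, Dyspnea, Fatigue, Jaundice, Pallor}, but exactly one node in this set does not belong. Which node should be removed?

Recall MB(v) = parents ∪ children ∪ spouses, where spouses are the other parents of v's children.
Children of Allergy: Jaundice, Pallor.
Allergy's parents: Dyspnea.
Other parents of Allergy's children:
  Jaundice: Fatigue
  Pallor: Dyspnea
MB(Allergy) = {Dyspnea, Fatigue, Jaundice, Pallor}.
Chills is neither a parent, child, nor co-parent of Allergy, so it does not belong.

Chills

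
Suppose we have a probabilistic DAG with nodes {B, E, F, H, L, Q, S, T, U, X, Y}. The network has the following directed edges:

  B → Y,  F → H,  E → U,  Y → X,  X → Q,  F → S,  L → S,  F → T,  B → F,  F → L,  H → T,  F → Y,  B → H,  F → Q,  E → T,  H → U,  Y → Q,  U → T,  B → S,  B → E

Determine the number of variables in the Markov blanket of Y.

4

Y has parents B, F.
Y has children Q, X.
Other parents of Y's children:
  X: —
  Q: F, X
MB(Y) = {B, F, Q, X}, which has 4 nodes.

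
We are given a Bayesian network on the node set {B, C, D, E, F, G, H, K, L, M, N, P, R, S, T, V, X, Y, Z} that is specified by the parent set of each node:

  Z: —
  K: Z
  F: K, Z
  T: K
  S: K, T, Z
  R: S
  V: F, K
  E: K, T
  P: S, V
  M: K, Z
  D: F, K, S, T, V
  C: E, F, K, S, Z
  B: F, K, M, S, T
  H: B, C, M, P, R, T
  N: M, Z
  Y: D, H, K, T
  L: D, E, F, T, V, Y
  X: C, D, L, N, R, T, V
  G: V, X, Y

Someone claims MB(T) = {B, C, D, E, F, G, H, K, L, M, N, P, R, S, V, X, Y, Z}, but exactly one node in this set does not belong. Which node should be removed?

G

The Markov blanket of a node is its parents, its children, and the other parents of its children.
T's parents: K.
Children of T: B, D, E, H, L, S, X, Y.
Co-parents of T (other parents of its children):
  S: K, Z
  E: K
  D: F, K, S, V
  B: F, K, M, S
  H: B, C, M, P, R
  Y: D, H, K
  L: D, E, F, V, Y
  X: C, D, L, N, R, V
MB(T) = {B, C, D, E, F, H, K, L, M, N, P, R, S, V, X, Y, Z}.
G is neither a parent, child, nor co-parent of T, so it does not belong.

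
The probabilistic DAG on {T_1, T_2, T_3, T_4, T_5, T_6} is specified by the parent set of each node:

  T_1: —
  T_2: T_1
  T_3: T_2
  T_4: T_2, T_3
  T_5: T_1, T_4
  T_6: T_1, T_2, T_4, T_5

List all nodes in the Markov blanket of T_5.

{T_1, T_2, T_4, T_6}

A node's Markov blanket = Pa ∪ Ch ∪ (parents of Ch other than the node itself).
Pa(T_5) = {T_1, T_4}.
Children of T_5: T_6.
Parents of each child, excluding T_5:
  T_6 also has parents T_1, T_2, T_4.
MB(T_5) = {T_1, T_2, T_4, T_6}.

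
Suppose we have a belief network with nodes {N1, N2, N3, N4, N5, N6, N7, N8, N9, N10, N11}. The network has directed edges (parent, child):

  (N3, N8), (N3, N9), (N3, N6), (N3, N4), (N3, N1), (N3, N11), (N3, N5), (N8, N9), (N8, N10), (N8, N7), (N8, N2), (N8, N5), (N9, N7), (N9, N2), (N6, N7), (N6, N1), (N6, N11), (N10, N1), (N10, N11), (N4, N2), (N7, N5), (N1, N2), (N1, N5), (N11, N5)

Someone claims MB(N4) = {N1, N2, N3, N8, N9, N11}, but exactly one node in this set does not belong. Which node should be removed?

N11

A node's Markov blanket = Pa ∪ Ch ∪ (parents of Ch other than the node itself).
Parents of N4: N3.
N4 has child N2.
Parents of each child, excluding N4:
  parents(N2) \ {N4} = {N1, N8, N9}.
MB(N4) = {N1, N2, N3, N8, N9}.
N11 is neither a parent, child, nor co-parent of N4, so it does not belong.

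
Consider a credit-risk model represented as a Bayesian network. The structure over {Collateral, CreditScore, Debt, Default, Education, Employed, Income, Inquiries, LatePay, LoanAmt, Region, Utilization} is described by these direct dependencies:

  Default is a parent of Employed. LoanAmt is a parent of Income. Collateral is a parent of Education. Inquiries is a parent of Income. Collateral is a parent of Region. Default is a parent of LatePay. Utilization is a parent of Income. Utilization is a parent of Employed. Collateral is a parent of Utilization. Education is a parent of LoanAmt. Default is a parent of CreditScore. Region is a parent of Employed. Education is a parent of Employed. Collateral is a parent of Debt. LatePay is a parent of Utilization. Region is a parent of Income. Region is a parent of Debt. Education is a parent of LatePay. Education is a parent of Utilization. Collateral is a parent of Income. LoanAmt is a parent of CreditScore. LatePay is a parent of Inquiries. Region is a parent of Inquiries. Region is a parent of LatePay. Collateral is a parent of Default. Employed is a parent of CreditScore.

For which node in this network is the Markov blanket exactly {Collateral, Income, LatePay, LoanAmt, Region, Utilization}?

The target node must have every member of {Collateral, Income, LatePay, LoanAmt, Region, Utilization} as a parent, child, or co-parent, and no others.
Parents of Inquiries: LatePay, Region; children: Income; co-parents: Collateral, LoanAmt, Region, Utilization.
These exactly cover the given set, so the node is Inquiries.

Inquiries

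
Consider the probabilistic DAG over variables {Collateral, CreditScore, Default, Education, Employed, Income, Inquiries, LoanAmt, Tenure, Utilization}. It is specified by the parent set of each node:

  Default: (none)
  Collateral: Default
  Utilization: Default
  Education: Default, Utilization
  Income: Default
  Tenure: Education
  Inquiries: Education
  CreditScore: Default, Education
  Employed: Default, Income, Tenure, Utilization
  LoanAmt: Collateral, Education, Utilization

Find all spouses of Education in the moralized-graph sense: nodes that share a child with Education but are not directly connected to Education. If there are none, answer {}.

Children of Education: CreditScore, Inquiries, LoanAmt, Tenure.
  Tenure: no additional parents.
  Inquiries: no additional parents.
  parents(CreditScore) \ {Education} = {Default}.
  LoanAmt also has parents Collateral, Utilization.
Excluding nodes already adjacent to Education (CreditScore, Default, Inquiries, LoanAmt, Tenure, Utilization), the co-parent-only contribution is {Collateral}.

{Collateral}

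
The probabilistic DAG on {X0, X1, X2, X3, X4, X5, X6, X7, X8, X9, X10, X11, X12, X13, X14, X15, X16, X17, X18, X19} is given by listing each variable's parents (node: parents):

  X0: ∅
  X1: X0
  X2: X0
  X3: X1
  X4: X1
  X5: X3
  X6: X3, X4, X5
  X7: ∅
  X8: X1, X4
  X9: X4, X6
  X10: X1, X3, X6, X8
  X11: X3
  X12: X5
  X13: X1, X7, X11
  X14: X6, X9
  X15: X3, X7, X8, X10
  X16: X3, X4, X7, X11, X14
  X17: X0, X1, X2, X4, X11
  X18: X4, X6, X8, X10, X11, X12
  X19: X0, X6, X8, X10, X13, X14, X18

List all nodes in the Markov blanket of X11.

X11's parents: X3.
Children of X11: X13, X16, X17, X18.
Co-parents of X11 (other parents of its children):
  X13's other parents are X1, X7.
  parents(X16) \ {X11} = {X3, X4, X7, X14}.
  X17 also has parents X0, X1, X2, X4.
  X18 also has parents X4, X6, X8, X10, X12.
Union: {X3} ∪ {X13, X16, X17, X18} ∪ {X0, X1, X2, X3, X4, X6, X7, X8, X10, X12, X14} = {X0, X1, X2, X3, X4, X6, X7, X8, X10, X12, X13, X14, X16, X17, X18}.

{X0, X1, X2, X3, X4, X6, X7, X8, X10, X12, X13, X14, X16, X17, X18}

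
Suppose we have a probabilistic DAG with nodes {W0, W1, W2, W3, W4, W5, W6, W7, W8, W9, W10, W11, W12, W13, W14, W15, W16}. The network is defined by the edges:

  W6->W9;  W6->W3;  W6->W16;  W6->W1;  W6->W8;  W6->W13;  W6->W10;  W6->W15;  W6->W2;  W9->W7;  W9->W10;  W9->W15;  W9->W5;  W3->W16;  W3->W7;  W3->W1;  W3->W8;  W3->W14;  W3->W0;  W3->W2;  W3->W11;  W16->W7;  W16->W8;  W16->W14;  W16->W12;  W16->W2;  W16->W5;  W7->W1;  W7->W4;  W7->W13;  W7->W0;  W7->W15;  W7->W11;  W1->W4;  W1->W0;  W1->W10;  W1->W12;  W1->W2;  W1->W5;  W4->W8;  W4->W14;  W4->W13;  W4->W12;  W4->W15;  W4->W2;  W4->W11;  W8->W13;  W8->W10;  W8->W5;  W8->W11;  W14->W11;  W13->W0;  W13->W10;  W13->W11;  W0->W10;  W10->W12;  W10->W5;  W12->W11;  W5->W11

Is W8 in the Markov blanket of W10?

W8 is a parent of W10.
So W8 ∈ MB(W10).

Yes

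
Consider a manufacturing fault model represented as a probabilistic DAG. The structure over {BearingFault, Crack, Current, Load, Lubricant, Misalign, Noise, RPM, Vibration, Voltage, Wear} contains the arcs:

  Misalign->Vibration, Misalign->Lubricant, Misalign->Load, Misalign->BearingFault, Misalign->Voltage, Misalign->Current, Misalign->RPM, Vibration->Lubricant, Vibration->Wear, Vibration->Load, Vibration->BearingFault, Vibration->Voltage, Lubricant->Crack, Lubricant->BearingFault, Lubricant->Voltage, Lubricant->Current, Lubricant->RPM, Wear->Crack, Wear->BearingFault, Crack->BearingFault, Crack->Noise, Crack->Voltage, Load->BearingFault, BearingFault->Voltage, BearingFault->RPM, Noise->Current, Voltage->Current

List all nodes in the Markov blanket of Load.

The Markov blanket of a node is its parents, its children, and the other parents of its children.
Pa(Load) = {Misalign, Vibration}.
Load's children: BearingFault.
Other parents of Load's children:
  parents(BearingFault) \ {Load} = {Crack, Lubricant, Misalign, Vibration, Wear}.
MB(Load) = {BearingFault, Crack, Lubricant, Misalign, Vibration, Wear}.

{BearingFault, Crack, Lubricant, Misalign, Vibration, Wear}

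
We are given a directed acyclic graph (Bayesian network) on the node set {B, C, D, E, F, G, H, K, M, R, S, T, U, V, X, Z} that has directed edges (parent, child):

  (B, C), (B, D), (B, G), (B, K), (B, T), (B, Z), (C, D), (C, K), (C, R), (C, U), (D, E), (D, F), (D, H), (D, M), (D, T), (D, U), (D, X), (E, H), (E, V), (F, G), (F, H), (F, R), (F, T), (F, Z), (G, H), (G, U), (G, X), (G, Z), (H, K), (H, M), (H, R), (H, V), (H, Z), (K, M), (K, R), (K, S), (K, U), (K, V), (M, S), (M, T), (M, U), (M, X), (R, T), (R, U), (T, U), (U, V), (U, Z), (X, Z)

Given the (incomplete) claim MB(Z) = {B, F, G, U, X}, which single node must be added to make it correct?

H

A node's Markov blanket = Pa ∪ Ch ∪ (parents of Ch other than the node itself).
Parents of Z: B, F, G, H, U, X.
Children of Z: none.
With no children, Z has no spouses; the co-parent set is empty.
MB(Z) = {B, F, G, H, U, X}.
Comparing with the claimed set, H is missing.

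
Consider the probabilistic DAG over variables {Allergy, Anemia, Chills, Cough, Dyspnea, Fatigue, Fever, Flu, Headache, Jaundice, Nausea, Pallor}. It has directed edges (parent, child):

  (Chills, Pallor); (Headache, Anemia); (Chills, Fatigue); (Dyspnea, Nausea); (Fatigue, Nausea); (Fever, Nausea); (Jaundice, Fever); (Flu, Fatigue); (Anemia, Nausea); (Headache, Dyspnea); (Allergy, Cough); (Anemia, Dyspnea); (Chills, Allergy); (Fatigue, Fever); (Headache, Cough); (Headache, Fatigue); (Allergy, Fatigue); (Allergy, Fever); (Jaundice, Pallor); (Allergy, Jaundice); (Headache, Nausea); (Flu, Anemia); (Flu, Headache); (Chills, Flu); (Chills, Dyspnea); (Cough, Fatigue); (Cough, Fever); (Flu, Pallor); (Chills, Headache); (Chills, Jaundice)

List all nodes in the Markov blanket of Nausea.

{Anemia, Dyspnea, Fatigue, Fever, Headache}

The Markov blanket of a node is its parents, its children, and the other parents of its children.
Pa(Nausea) = {Anemia, Dyspnea, Fatigue, Fever, Headache}.
Nausea's children: none.
Nausea has no children, so there are no co-parents.
Taking the union gives {Anemia, Dyspnea, Fatigue, Fever, Headache}.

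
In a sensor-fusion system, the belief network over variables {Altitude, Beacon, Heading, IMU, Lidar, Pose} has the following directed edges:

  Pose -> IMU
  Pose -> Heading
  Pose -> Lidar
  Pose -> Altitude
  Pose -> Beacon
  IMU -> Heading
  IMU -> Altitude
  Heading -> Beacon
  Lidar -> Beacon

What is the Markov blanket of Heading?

{Beacon, IMU, Lidar, Pose}

A node's Markov blanket = Pa ∪ Ch ∪ (parents of Ch other than the node itself).
Ch(Heading) = {Beacon}.
Pa(Heading) = {IMU, Pose}.
Parents of each child, excluding Heading:
  Beacon also has parents Lidar, Pose.
MB(Heading) = {Beacon, IMU, Lidar, Pose}.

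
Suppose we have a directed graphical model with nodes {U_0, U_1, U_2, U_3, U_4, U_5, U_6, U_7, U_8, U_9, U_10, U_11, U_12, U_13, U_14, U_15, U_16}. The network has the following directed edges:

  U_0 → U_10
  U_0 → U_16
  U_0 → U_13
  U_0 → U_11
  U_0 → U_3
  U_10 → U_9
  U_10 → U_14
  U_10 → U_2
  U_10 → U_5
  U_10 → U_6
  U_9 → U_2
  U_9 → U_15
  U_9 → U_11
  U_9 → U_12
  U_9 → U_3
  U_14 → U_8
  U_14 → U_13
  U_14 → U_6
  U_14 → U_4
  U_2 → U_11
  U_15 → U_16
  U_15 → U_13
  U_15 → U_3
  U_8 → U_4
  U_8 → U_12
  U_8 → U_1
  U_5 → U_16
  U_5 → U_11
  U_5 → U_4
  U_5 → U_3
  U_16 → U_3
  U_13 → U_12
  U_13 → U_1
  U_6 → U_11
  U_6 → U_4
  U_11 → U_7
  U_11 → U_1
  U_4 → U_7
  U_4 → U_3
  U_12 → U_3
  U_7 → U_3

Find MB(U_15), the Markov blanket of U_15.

A node's Markov blanket = Pa ∪ Ch ∪ (parents of Ch other than the node itself).
Pa(U_15) = {U_9}.
U_15 has children U_3, U_13, U_16.
Other parents of U_15's children:
  U_16: U_0, U_5
  U_13: U_0, U_14
  U_3: U_0, U_4, U_5, U_7, U_9, U_12, U_16
So the Markov blanket of U_15 is {U_0, U_3, U_4, U_5, U_7, U_9, U_12, U_13, U_14, U_16}.

{U_0, U_3, U_4, U_5, U_7, U_9, U_12, U_13, U_14, U_16}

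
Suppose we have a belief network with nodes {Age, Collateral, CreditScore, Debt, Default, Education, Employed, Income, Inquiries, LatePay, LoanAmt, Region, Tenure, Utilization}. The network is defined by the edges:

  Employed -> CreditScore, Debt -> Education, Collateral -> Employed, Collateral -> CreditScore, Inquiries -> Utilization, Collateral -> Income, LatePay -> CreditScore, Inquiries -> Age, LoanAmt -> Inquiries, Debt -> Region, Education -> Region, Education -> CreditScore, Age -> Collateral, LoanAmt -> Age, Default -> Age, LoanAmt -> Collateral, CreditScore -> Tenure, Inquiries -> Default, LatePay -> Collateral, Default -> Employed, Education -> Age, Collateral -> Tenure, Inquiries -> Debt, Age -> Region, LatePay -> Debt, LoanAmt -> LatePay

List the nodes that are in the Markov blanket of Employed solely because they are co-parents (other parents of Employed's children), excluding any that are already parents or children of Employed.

Children of Employed: CreditScore.
  CreditScore: Collateral, Education, LatePay
Excluding nodes already adjacent to Employed (Collateral, CreditScore, Default), the co-parent-only contribution is {Education, LatePay}.

{Education, LatePay}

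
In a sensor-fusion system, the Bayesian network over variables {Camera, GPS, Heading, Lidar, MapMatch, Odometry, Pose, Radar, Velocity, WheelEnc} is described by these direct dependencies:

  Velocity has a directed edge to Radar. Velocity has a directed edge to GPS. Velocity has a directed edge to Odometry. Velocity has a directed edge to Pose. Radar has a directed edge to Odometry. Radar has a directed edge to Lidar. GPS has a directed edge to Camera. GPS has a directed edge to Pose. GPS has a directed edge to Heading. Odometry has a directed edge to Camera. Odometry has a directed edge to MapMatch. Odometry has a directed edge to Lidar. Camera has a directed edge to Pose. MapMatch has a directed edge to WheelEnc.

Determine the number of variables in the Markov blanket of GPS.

Ch(GPS) = {Camera, Heading, Pose}.
GPS has parent Velocity.
For each child, the remaining parents (spouses of GPS):
  Camera: Odometry
  Pose: Camera, Velocity
  Heading: —
MB(GPS) = {Camera, Heading, Odometry, Pose, Velocity}, which has 5 nodes.

5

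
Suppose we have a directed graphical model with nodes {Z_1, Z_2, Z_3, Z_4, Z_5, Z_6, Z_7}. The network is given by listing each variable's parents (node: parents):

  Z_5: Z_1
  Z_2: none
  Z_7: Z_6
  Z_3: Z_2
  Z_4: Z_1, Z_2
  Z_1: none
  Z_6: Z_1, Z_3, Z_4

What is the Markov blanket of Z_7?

{Z_6}

Recall MB(v) = parents ∪ children ∪ spouses, where spouses are the other parents of v's children.
Pa(Z_7) = {Z_6}.
Ch(Z_7) = {}.
With no children, Z_7 has no spouses; the co-parent set is empty.
MB(Z_7) = {Z_6}.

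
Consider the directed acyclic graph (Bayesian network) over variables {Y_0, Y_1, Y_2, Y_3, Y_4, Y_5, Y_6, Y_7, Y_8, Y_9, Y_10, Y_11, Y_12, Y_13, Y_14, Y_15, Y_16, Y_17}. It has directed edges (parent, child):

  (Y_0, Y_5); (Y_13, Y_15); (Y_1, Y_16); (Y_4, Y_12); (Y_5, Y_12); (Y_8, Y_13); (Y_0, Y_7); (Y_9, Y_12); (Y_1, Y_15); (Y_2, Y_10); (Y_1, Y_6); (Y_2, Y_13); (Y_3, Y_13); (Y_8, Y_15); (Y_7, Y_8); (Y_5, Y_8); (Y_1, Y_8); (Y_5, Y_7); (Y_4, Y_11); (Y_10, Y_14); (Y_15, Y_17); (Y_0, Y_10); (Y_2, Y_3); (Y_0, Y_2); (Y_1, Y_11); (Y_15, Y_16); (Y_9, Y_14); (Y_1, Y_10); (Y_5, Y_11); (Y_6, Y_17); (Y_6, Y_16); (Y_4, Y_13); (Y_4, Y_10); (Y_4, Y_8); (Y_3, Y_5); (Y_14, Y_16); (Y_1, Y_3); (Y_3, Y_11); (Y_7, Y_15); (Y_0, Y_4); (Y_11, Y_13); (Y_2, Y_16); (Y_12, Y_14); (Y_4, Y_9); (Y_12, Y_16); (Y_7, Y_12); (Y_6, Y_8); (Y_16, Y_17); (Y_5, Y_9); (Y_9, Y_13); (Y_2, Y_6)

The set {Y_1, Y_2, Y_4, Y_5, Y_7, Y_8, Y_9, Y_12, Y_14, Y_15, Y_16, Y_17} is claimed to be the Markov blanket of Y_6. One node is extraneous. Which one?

Y_9

Ch(Y_6) = {Y_8, Y_16, Y_17}.
Pa(Y_6) = {Y_1, Y_2}.
Parents of each child, excluding Y_6:
  Y_8: Y_1, Y_4, Y_5, Y_7
  Y_16: Y_1, Y_2, Y_12, Y_14, Y_15
  Y_17: Y_15, Y_16
MB(Y_6) = {Y_1, Y_2, Y_4, Y_5, Y_7, Y_8, Y_12, Y_14, Y_15, Y_16, Y_17}.
Y_9 is neither a parent, child, nor co-parent of Y_6, so it does not belong.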